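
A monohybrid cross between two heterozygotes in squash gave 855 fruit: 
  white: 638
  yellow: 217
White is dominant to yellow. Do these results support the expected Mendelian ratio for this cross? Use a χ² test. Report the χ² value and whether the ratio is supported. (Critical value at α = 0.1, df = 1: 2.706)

0.066; consistent

For a monohybrid cross between heterozygotes with complete dominance, the expected phenotypic ratio is 3:1.
The 3:1 ratio has 4 parts, so with N = 855 the expected counts are:
  white: 855 × 3/4 = 641.25
  yellow: 855 × 1/4 = 213.75
χ² = Σ (O − E)² / E
  white: (638 − 641.25)² / 641.25 = 0.0165
  yellow: (217 − 213.75)² / 213.75 = 0.0494
χ² = 0.0165 + 0.0494 = 0.0659 ≈ 0.066
Degrees of freedom = 2 − 1 = 1; critical value at α = 0.1 is 2.706.
Since 0.066 < 2.706, we fail to reject the null hypothesis — the data are consistent with the 3:1 ratio.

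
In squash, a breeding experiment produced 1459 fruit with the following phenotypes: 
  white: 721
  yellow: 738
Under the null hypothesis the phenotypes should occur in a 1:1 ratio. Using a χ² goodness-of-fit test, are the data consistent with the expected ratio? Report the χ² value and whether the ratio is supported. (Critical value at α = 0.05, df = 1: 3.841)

0.198; consistent

The 1:1 ratio has 2 parts, so with N = 1459 the expected counts are:
  white: 1459 × 1/2 = 729.5
  yellow: 1459 × 1/2 = 729.5
χ² = Σ (O − E)² / E
  white: (721 − 729.5)² / 729.5 = 0.0990
  yellow: (738 − 729.5)² / 729.5 = 0.0990
χ² = 0.0990 + 0.0990 = 0.198
Degrees of freedom = 2 − 1 = 1; critical value at α = 0.05 is 3.841.
Since 0.198 < 3.841, we fail to reject the null hypothesis — the data are consistent with the 1:1 ratio.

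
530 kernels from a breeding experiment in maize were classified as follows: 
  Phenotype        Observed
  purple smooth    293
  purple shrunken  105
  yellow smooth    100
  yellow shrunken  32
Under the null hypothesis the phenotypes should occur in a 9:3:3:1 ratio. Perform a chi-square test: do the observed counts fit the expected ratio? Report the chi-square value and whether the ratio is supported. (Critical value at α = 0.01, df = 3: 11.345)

0.449; consistent

Under the 9:3:3:1 hypothesis (Σ ratio = 16, N = 530):
  purple smooth: 530 × 9/16 = 298.125
  purple shrunken: 530 × 3/16 = 99.375
  yellow smooth: 530 × 3/16 = 99.375
  yellow shrunken: 530 × 1/16 = 33.125
χ² = Σ (O − E)² / E
  purple smooth: (293 − 298.125)² / 298.125 = 0.0881
  purple shrunken: (105 − 99.375)² / 99.375 = 0.3184
  yellow smooth: (100 − 99.375)² / 99.375 = 0.0039
  yellow shrunken: (32 − 33.125)² / 33.125 = 0.0382
χ² = 0.0881 + 0.3184 + 0.0039 + 0.0382 = 0.4486 ≈ 0.449
Degrees of freedom = 4 − 1 = 3; critical value at α = 0.01 is 11.345.
Since 0.449 < 11.345, we fail to reject the null hypothesis — the data are consistent with the 9:3:3:1 ratio.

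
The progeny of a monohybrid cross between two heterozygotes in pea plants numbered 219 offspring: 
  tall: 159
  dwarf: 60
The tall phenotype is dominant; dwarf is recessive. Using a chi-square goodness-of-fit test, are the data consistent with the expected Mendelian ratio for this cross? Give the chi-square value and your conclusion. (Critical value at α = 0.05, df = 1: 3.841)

0.671; consistent

For a monohybrid cross between heterozygotes with complete dominance, the expected phenotypic ratio is 3:1.
Expected counts for N = 219 under a 3:1 ratio (total parts = 4):
  tall: 219 × 3/4 = 164.25
  dwarf: 219 × 1/4 = 54.75
χ² = Σ (O − E)² / E
  tall: (159 − 164.25)² / 164.25 = 0.1678
  dwarf: (60 − 54.75)² / 54.75 = 0.5034
χ² = 0.1678 + 0.5034 = 0.6712 ≈ 0.671
Degrees of freedom = 2 − 1 = 1; critical value at α = 0.05 is 3.841.
Since 0.671 < 3.841, we fail to reject the null hypothesis — the data are consistent with the 3:1 ratio.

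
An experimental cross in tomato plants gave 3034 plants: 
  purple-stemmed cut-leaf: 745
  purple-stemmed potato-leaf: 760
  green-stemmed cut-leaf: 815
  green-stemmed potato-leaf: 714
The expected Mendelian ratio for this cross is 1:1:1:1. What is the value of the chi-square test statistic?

Expected counts for N = 3034 under a 1:1:1:1 ratio (total parts = 4):
  purple-stemmed cut-leaf: 3034 × 1/4 = 758.5
  purple-stemmed potato-leaf: 3034 × 1/4 = 758.5
  green-stemmed cut-leaf: 3034 × 1/4 = 758.5
  green-stemmed potato-leaf: 3034 × 1/4 = 758.5
χ² = Σ (O − E)² / E
  purple-stemmed cut-leaf: (745 − 758.5)² / 758.5 = 0.2403
  purple-stemmed potato-leaf: (760 − 758.5)² / 758.5 = 0.0030
  green-stemmed cut-leaf: (815 − 758.5)² / 758.5 = 4.2086
  green-stemmed potato-leaf: (714 − 758.5)² / 758.5 = 2.6107
χ² = 0.2403 + 0.0030 + 4.2086 + 2.6107 = 7.0626 ≈ 7.063

7.063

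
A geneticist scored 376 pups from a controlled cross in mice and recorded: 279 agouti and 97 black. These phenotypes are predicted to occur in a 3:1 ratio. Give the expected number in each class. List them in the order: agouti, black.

282, 94

Total ratio parts = 4. Expected numbers out of 376:
  agouti: 376 × 3/4 = 282
  black: 376 × 1/4 = 94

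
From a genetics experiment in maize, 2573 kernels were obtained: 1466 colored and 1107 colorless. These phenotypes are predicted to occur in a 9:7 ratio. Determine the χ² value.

0.552

Expected counts for N = 2573 under a 9:7 ratio (total parts = 16):
  colored: 2573 × 9/16 = 1447.3125
  colorless: 2573 × 7/16 = 1125.6875
χ² = Σ (O − E)² / E
  colored: (1466 − 1447.3125)² / 1447.3125 = 0.2413
  colorless: (1107 − 1125.6875)² / 1125.6875 = 0.3102
χ² = 0.2413 + 0.3102 = 0.5515 ≈ 0.552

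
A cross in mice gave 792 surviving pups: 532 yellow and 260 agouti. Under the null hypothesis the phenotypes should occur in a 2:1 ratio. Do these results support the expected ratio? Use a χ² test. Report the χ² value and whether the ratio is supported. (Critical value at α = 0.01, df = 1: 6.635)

Under the 2:1 hypothesis (Σ ratio = 3, N = 792):
  yellow: 792 × 2/3 = 528
  agouti: 792 × 1/3 = 264
χ² = Σ (O − E)² / E
  yellow: (532 − 528)² / 528 = 0.0303
  agouti: (260 − 264)² / 264 = 0.0606
χ² = 0.0303 + 0.0606 = 0.0909 ≈ 0.091
Degrees of freedom = 2 − 1 = 1; critical value at α = 0.01 is 6.635.
Since 0.091 < 6.635, we fail to reject the null hypothesis — the data are consistent with the 2:1 ratio.

0.091; consistent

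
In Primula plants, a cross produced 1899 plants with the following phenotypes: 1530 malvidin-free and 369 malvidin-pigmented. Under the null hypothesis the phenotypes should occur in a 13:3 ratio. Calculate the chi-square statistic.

The 13:3 ratio has 16 parts, so with N = 1899 the expected counts are:
  malvidin-free: 1899 × 13/16 = 1542.9375
  malvidin-pigmented: 1899 × 3/16 = 356.0625
χ² = Σ (O − E)² / E
  malvidin-free: (1530 − 1542.9375)² / 1542.9375 = 0.1085
  malvidin-pigmented: (369 − 356.0625)² / 356.0625 = 0.4701
χ² = 0.1085 + 0.4701 = 0.5786 ≈ 0.579

0.579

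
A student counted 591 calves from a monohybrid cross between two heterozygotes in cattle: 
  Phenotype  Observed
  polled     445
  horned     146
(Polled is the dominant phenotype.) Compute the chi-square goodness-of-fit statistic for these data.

0.028

For a monohybrid cross between heterozygotes with complete dominance, the expected phenotypic ratio is 3:1.
The 3:1 ratio has 4 parts, so with N = 591 the expected counts are:
  polled: 591 × 3/4 = 443.25
  horned: 591 × 1/4 = 147.75
χ² = Σ (O − E)² / E
  polled: (445 − 443.25)² / 443.25 = 0.0069
  horned: (146 − 147.75)² / 147.75 = 0.0207
χ² = 0.0069 + 0.0207 = 0.0276 ≈ 0.028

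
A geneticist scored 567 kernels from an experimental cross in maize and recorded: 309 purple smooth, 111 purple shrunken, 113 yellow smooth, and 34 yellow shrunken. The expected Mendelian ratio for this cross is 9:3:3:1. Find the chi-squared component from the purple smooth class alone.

0.310

Total ratio parts = 16. Expected numbers out of 567:
  purple smooth: 567 × 9/16 = 318.9375
  purple shrunken: 567 × 3/16 = 106.3125
  yellow smooth: 567 × 3/16 = 106.3125
  yellow shrunken: 567 × 1/16 = 35.4375
Contribution of purple smooth: (309 − 318.9375)² / 318.9375 = 0.3096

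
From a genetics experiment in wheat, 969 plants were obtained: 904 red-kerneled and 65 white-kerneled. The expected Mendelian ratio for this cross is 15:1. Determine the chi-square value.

The 15:1 ratio has 16 parts, so with N = 969 the expected counts are:
  red-kerneled: 969 × 15/16 = 908.4375
  white-kerneled: 969 × 1/16 = 60.5625
χ² = Σ (O − E)² / E
  red-kerneled: (904 − 908.4375)² / 908.4375 = 0.0217
  white-kerneled: (65 − 60.5625)² / 60.5625 = 0.3251
χ² = 0.0217 + 0.3251 = 0.3468 ≈ 0.347

0.347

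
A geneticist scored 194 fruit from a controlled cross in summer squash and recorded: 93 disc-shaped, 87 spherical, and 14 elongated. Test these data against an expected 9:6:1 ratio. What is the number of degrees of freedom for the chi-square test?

2

A goodness-of-fit test with 3 phenotype classes has df = 3 − 1 = 2.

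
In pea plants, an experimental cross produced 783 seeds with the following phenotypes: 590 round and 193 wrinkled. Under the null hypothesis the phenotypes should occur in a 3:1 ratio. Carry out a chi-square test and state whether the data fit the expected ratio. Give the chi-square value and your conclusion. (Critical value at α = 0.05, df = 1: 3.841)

The 3:1 ratio has 4 parts, so with N = 783 the expected counts are:
  round: 783 × 3/4 = 587.25
  wrinkled: 783 × 1/4 = 195.75
χ² = Σ (O − E)² / E
  round: (590 − 587.25)² / 587.25 = 0.0129
  wrinkled: (193 − 195.75)² / 195.75 = 0.0386
χ² = 0.0129 + 0.0386 = 0.0515 ≈ 0.052
Degrees of freedom = 2 − 1 = 1; critical value at α = 0.05 is 3.841.
Since 0.052 < 3.841, we fail to reject the null hypothesis — the data are consistent with the 3:1 ratio.

0.052; consistent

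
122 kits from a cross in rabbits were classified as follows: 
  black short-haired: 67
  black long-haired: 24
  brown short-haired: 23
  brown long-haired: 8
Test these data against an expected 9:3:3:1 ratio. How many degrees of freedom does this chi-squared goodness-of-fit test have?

A goodness-of-fit test with 4 phenotype classes has df = 4 − 1 = 3.

3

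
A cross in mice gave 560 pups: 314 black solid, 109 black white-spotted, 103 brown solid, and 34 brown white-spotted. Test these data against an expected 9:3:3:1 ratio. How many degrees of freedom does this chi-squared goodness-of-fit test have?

A goodness-of-fit test with 4 phenotype classes has df = 4 − 1 = 3.

3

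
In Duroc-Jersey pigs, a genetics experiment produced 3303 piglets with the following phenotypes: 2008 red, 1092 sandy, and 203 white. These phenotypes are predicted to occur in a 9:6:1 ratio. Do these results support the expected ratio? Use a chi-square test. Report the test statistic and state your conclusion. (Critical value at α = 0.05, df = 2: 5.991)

The 9:6:1 ratio has 16 parts, so with N = 3303 the expected counts are:
  red: 3303 × 9/16 = 1857.9375
  sandy: 3303 × 6/16 = 1238.625
  white: 3303 × 1/16 = 206.4375
χ² = Σ (O − E)² / E
  red: (2008 − 1857.9375)² / 1857.9375 = 12.1203
  sandy: (1092 − 1238.625)² / 1238.625 = 17.3571
  white: (203 − 206.4375)² / 206.4375 = 0.0572
χ² = 12.1203 + 17.3571 + 0.0572 = 29.5346 ≈ 29.535
Degrees of freedom = 3 − 1 = 2; critical value at α = 0.05 is 5.991.
Since 29.535 > 5.991, we reject the null hypothesis — the data do not fit the 9:6:1 ratio.

29.535; not consistent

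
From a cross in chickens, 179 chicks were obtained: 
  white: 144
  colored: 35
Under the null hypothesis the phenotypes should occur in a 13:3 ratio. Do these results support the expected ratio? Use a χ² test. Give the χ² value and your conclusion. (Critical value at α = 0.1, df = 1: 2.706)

0.076; consistent

Total ratio parts = 16. Expected numbers out of 179:
  white: 179 × 13/16 = 145.4375
  colored: 179 × 3/16 = 33.5625
χ² = Σ (O − E)² / E
  white: (144 − 145.4375)² / 145.4375 = 0.0142
  colored: (35 − 33.5625)² / 33.5625 = 0.0616
χ² = 0.0142 + 0.0616 = 0.0758 ≈ 0.076
Degrees of freedom = 2 − 1 = 1; critical value at α = 0.1 is 2.706.
Since 0.076 < 2.706, we fail to reject the null hypothesis — the data are consistent with the 13:3 ratio.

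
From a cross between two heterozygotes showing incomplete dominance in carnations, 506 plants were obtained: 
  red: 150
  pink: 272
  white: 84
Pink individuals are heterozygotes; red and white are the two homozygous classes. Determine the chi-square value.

20.071

With incomplete dominance, a heterozygote × heterozygote cross gives a 1:2:1 phenotypic ratio.
The 1:2:1 ratio has 4 parts, so with N = 506 the expected counts are:
  red: 506 × 1/4 = 126.5
  pink: 506 × 2/4 = 253
  white: 506 × 1/4 = 126.5
χ² = Σ (O − E)² / E
  red: (150 − 126.5)² / 126.5 = 4.3656
  pink: (272 − 253)² / 253 = 1.4269
  white: (84 − 126.5)² / 126.5 = 14.2787
χ² = 4.3656 + 1.4269 + 14.2787 = 20.0712 ≈ 20.071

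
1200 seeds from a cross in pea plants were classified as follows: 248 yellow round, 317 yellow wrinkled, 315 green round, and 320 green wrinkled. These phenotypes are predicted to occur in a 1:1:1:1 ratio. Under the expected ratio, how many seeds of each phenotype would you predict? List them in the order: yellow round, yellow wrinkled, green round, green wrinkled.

300, 300, 300, 300

Under the 1:1:1:1 hypothesis (Σ ratio = 4, N = 1200):
  yellow round: 1200 × 1/4 = 300
  yellow wrinkled: 1200 × 1/4 = 300
  green round: 1200 × 1/4 = 300
  green wrinkled: 1200 × 1/4 = 300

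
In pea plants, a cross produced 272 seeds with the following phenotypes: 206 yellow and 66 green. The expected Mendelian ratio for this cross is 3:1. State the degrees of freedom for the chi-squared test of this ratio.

1

A goodness-of-fit test with 2 phenotype classes has df = 2 − 1 = 1.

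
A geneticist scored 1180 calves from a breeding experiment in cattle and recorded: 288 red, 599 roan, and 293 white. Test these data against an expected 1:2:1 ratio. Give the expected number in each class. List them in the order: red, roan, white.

Expected counts for N = 1180 under a 1:2:1 ratio (total parts = 4):
  red: 1180 × 1/4 = 295
  roan: 1180 × 2/4 = 590
  white: 1180 × 1/4 = 295

295, 590, 295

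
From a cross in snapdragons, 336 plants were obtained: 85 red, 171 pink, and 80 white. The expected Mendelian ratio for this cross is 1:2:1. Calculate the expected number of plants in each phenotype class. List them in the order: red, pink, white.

Total ratio parts = 4. Expected numbers out of 336:
  red: 336 × 1/4 = 84
  pink: 336 × 2/4 = 168
  white: 336 × 1/4 = 84

84, 168, 84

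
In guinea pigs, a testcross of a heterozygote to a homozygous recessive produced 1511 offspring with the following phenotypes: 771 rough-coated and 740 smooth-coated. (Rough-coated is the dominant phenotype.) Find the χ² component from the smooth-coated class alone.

0.318

A testcross of a heterozygote (Aa × aa) gives a 1:1 phenotypic ratio.
Under the 1:1 hypothesis (Σ ratio = 2, N = 1511):
  rough-coated: 1511 × 1/2 = 755.5
  smooth-coated: 1511 × 1/2 = 755.5
Contribution of smooth-coated: (740 − 755.5)² / 755.5 = 0.3180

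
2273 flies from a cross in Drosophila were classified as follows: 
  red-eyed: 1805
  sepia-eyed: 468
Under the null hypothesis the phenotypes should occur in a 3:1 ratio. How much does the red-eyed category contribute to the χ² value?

5.895

Under the 3:1 hypothesis (Σ ratio = 4, N = 2273):
  red-eyed: 2273 × 3/4 = 1704.75
  sepia-eyed: 2273 × 1/4 = 568.25
Contribution of red-eyed: (1805 − 1704.75)² / 1704.75 = 5.8953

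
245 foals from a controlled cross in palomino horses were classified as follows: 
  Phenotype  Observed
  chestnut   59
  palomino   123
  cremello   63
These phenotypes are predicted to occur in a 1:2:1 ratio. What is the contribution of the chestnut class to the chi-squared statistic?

0.083

Total ratio parts = 4. Expected numbers out of 245:
  chestnut: 245 × 1/4 = 61.25
  palomino: 245 × 2/4 = 122.5
  cremello: 245 × 1/4 = 61.25
Contribution of chestnut: (59 − 61.25)² / 61.25 = 0.0827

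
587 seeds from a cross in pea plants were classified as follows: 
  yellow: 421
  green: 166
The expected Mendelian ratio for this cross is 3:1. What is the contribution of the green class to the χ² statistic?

2.525

The 3:1 ratio has 4 parts, so with N = 587 the expected counts are:
  yellow: 587 × 3/4 = 440.25
  green: 587 × 1/4 = 146.75
Contribution of green: (166 − 146.75)² / 146.75 = 2.5251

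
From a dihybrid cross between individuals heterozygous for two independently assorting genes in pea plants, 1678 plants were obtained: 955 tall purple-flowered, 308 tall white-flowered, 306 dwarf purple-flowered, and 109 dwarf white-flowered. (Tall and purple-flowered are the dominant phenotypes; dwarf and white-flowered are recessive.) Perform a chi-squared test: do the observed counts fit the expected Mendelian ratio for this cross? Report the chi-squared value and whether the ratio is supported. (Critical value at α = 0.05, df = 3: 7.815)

0.669; consistent

A dihybrid F₂ with independent assortment and complete dominance at both loci gives a 9:3:3:1 phenotypic ratio.
The 9:3:3:1 ratio has 16 parts, so with N = 1678 the expected counts are:
  tall purple-flowered: 1678 × 9/16 = 943.875
  tall white-flowered: 1678 × 3/16 = 314.625
  dwarf purple-flowered: 1678 × 3/16 = 314.625
  dwarf white-flowered: 1678 × 1/16 = 104.875
χ² = Σ (O − E)² / E
  tall purple-flowered: (955 − 943.875)² / 943.875 = 0.1311
  tall white-flowered: (308 − 314.625)² / 314.625 = 0.1395
  dwarf purple-flowered: (306 − 314.625)² / 314.625 = 0.2364
  dwarf white-flowered: (109 − 104.875)² / 104.875 = 0.1622
χ² = 0.1311 + 0.1395 + 0.2364 + 0.1622 = 0.6692 ≈ 0.669
Degrees of freedom = 4 − 1 = 3; critical value at α = 0.05 is 7.815.
Since 0.669 < 7.815, we fail to reject the null hypothesis — the data are consistent with the 9:3:3:1 ratio.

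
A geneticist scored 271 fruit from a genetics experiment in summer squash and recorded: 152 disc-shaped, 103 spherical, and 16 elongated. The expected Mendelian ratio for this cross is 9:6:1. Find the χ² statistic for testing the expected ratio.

Under the 9:6:1 hypothesis (Σ ratio = 16, N = 271):
  disc-shaped: 271 × 9/16 = 152.4375
  spherical: 271 × 6/16 = 101.625
  elongated: 271 × 1/16 = 16.9375
χ² = Σ (O − E)² / E
  disc-shaped: (152 − 152.4375)² / 152.4375 = 0.0013
  spherical: (103 − 101.625)² / 101.625 = 0.0186
  elongated: (16 − 16.9375)² / 16.9375 = 0.0519
χ² = 0.0013 + 0.0186 + 0.0519 = 0.0718 ≈ 0.072

0.072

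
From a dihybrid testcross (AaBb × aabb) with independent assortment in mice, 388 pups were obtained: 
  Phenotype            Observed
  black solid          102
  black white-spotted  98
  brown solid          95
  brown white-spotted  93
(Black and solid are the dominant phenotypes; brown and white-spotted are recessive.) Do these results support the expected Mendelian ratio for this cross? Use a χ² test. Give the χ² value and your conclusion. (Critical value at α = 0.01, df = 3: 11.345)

0.474; consistent

A dihybrid testcross with independent assortment gives a 1:1:1:1 ratio.
Under the 1:1:1:1 hypothesis (Σ ratio = 4, N = 388):
  black solid: 388 × 1/4 = 97
  black white-spotted: 388 × 1/4 = 97
  brown solid: 388 × 1/4 = 97
  brown white-spotted: 388 × 1/4 = 97
χ² = Σ (O − E)² / E
  black solid: (102 − 97)² / 97 = 0.2577
  black white-spotted: (98 − 97)² / 97 = 0.0103
  brown solid: (95 − 97)² / 97 = 0.0412
  brown white-spotted: (93 − 97)² / 97 = 0.1649
χ² = 0.2577 + 0.0103 + 0.0412 + 0.1649 = 0.4741 ≈ 0.474
Degrees of freedom = 4 − 1 = 3; critical value at α = 0.01 is 11.345.
Since 0.474 < 11.345, we fail to reject the null hypothesis — the data are consistent with the 1:1:1:1 ratio.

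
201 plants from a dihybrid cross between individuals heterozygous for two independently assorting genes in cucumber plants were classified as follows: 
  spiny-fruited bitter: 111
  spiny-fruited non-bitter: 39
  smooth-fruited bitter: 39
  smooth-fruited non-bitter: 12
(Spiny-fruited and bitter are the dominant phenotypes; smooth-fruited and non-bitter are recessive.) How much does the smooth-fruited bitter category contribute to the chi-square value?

0.046

A dihybrid F₂ with independent assortment and complete dominance at both loci gives a 9:3:3:1 phenotypic ratio.
Total ratio parts = 16. Expected numbers out of 201:
  spiny-fruited bitter: 201 × 9/16 = 113.0625
  spiny-fruited non-bitter: 201 × 3/16 = 37.6875
  smooth-fruited bitter: 201 × 3/16 = 37.6875
  smooth-fruited non-bitter: 201 × 1/16 = 12.5625
Contribution of smooth-fruited bitter: (39 − 37.6875)² / 37.6875 = 0.0457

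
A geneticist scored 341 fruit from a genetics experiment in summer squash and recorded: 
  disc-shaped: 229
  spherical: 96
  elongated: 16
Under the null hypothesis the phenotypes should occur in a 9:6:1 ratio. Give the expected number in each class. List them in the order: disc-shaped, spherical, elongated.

191.8125, 127.875, 21.3125

The 9:6:1 ratio has 16 parts, so with N = 341 the expected counts are:
  disc-shaped: 341 × 9/16 = 191.8125
  spherical: 341 × 6/16 = 127.875
  elongated: 341 × 1/16 = 21.3125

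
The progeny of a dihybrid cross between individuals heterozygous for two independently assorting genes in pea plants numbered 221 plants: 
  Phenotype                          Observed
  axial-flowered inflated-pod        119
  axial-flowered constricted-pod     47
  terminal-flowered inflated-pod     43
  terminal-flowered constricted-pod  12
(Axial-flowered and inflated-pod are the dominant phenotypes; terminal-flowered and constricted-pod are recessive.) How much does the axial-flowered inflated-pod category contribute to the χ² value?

A dihybrid F₂ with independent assortment and complete dominance at both loci gives a 9:3:3:1 phenotypic ratio.
The 9:3:3:1 ratio has 16 parts, so with N = 221 the expected counts are:
  axial-flowered inflated-pod: 221 × 9/16 = 124.3125
  axial-flowered constricted-pod: 221 × 3/16 = 41.4375
  terminal-flowered inflated-pod: 221 × 3/16 = 41.4375
  terminal-flowered constricted-pod: 221 × 1/16 = 13.8125
Contribution of axial-flowered inflated-pod: (119 − 124.3125)² / 124.3125 = 0.2270

0.227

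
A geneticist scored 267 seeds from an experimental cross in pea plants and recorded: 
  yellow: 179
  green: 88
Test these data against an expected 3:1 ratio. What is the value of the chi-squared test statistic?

The 3:1 ratio has 4 parts, so with N = 267 the expected counts are:
  yellow: 267 × 3/4 = 200.25
  green: 267 × 1/4 = 66.75
χ² = Σ (O − E)² / E
  yellow: (179 − 200.25)² / 200.25 = 2.2550
  green: (88 − 66.75)² / 66.75 = 6.7650
χ² = 2.2550 + 6.7650 = 9.020

9.020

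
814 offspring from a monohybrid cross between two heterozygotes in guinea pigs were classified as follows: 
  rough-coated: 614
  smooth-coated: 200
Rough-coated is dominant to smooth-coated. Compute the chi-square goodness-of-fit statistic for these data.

For a monohybrid cross between heterozygotes with complete dominance, the expected phenotypic ratio is 3:1.
The 3:1 ratio has 4 parts, so with N = 814 the expected counts are:
  rough-coated: 814 × 3/4 = 610.5
  smooth-coated: 814 × 1/4 = 203.5
χ² = Σ (O − E)² / E
  rough-coated: (614 − 610.5)² / 610.5 = 0.0201
  smooth-coated: (200 − 203.5)² / 203.5 = 0.0602
χ² = 0.0201 + 0.0602 = 0.0803 ≈ 0.080

0.080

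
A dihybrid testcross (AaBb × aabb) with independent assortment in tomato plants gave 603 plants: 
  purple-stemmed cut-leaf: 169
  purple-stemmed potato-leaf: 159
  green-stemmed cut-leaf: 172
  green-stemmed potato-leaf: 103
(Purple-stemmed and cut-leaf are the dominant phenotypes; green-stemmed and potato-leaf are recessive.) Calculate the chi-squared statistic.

A dihybrid testcross with independent assortment gives a 1:1:1:1 ratio.
Expected counts for N = 603 under a 1:1:1:1 ratio (total parts = 4):
  purple-stemmed cut-leaf: 603 × 1/4 = 150.75
  purple-stemmed potato-leaf: 603 × 1/4 = 150.75
  green-stemmed cut-leaf: 603 × 1/4 = 150.75
  green-stemmed potato-leaf: 603 × 1/4 = 150.75
χ² = Σ (O − E)² / E
  purple-stemmed cut-leaf: (169 − 150.75)² / 150.75 = 2.2094
  purple-stemmed potato-leaf: (159 − 150.75)² / 150.75 = 0.4515
  green-stemmed cut-leaf: (172 − 150.75)² / 150.75 = 2.9954
  green-stemmed potato-leaf: (103 − 150.75)² / 150.75 = 15.1248
χ² = 2.2094 + 0.4515 + 2.9954 + 15.1248 = 20.7811 ≈ 20.781

20.781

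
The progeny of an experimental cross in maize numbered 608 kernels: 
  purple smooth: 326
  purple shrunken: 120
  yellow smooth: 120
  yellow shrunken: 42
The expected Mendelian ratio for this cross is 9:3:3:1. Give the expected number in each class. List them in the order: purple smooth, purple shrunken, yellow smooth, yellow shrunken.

Total ratio parts = 16. Expected numbers out of 608:
  purple smooth: 608 × 9/16 = 342
  purple shrunken: 608 × 3/16 = 114
  yellow smooth: 608 × 3/16 = 114
  yellow shrunken: 608 × 1/16 = 38

342, 114, 114, 38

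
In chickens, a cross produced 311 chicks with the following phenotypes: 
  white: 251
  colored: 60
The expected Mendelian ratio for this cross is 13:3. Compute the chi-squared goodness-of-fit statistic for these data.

0.060

Under the 13:3 hypothesis (Σ ratio = 16, N = 311):
  white: 311 × 13/16 = 252.6875
  colored: 311 × 3/16 = 58.3125
χ² = Σ (O − E)² / E
  white: (251 − 252.6875)² / 252.6875 = 0.0113
  colored: (60 − 58.3125)² / 58.3125 = 0.0488
χ² = 0.0113 + 0.0488 = 0.0601 ≈ 0.060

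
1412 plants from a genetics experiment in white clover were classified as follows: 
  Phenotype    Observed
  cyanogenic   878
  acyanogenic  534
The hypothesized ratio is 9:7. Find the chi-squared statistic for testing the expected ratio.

Expected counts for N = 1412 under a 9:7 ratio (total parts = 16):
  cyanogenic: 1412 × 9/16 = 794.25
  acyanogenic: 1412 × 7/16 = 617.75
χ² = Σ (O − E)² / E
  cyanogenic: (878 − 794.25)² / 794.25 = 8.8311
  acyanogenic: (534 − 617.75)² / 617.75 = 11.3542
χ² = 8.8311 + 11.3542 = 20.1853 ≈ 20.185

20.185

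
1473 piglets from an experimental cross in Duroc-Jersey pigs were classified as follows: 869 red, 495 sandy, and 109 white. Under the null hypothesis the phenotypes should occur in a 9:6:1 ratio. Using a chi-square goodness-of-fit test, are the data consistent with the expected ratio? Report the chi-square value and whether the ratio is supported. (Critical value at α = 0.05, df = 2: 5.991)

11.049; not consistent

The 9:6:1 ratio has 16 parts, so with N = 1473 the expected counts are:
  red: 1473 × 9/16 = 828.5625
  sandy: 1473 × 6/16 = 552.375
  white: 1473 × 1/16 = 92.0625
χ² = Σ (O − E)² / E
  red: (869 − 828.5625)² / 828.5625 = 1.9735
  sandy: (495 − 552.375)² / 552.375 = 5.9595
  white: (109 − 92.0625)² / 92.0625 = 3.1161
χ² = 1.9735 + 5.9595 + 3.1161 = 11.0491 ≈ 11.049
Degrees of freedom = 3 − 1 = 2; critical value at α = 0.05 is 5.991.
Since 11.049 > 5.991, we reject the null hypothesis — the data do not fit the 9:6:1 ratio.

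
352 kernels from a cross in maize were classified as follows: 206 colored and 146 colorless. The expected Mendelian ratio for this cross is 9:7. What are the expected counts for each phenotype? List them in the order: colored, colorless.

The 9:7 ratio has 16 parts, so with N = 352 the expected counts are:
  colored: 352 × 9/16 = 198
  colorless: 352 × 7/16 = 154

198, 154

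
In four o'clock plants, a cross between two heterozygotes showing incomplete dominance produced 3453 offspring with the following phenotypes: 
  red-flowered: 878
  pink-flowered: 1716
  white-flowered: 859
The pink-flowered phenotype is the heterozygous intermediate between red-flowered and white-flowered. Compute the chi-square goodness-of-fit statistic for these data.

With incomplete dominance, a heterozygote × heterozygote cross gives a 1:2:1 phenotypic ratio.
Expected counts for N = 3453 under a 1:2:1 ratio (total parts = 4):
  red-flowered: 3453 × 1/4 = 863.25
  pink-flowered: 3453 × 2/4 = 1726.5
  white-flowered: 3453 × 1/4 = 863.25
χ² = Σ (O − E)² / E
  red-flowered: (878 − 863.25)² / 863.25 = 0.2520
  pink-flowered: (1716 − 1726.5)² / 1726.5 = 0.0639
  white-flowered: (859 − 863.25)² / 863.25 = 0.0209
χ² = 0.2520 + 0.0639 + 0.0209 = 0.3368 ≈ 0.337

0.337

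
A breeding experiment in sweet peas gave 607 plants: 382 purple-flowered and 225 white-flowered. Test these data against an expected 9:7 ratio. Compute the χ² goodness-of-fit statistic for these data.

Expected counts for N = 607 under a 9:7 ratio (total parts = 16):
  purple-flowered: 607 × 9/16 = 341.4375
  white-flowered: 607 × 7/16 = 265.5625
χ² = Σ (O − E)² / E
  purple-flowered: (382 − 341.4375)² / 341.4375 = 4.8188
  white-flowered: (225 − 265.5625)² / 265.5625 = 6.1956
χ² = 4.8188 + 6.1956 = 11.0144 ≈ 11.014

11.014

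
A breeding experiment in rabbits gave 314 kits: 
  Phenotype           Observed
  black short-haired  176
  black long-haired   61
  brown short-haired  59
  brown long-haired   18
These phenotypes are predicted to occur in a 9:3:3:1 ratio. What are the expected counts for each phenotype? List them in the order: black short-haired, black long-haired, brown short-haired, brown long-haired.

176.625, 58.875, 58.875, 19.625

Under the 9:3:3:1 hypothesis (Σ ratio = 16, N = 314):
  black short-haired: 314 × 9/16 = 176.625
  black long-haired: 314 × 3/16 = 58.875
  brown short-haired: 314 × 3/16 = 58.875
  brown long-haired: 314 × 1/16 = 19.625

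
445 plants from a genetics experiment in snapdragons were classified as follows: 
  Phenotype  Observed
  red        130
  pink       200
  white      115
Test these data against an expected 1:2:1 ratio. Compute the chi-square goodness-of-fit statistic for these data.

Under the 1:2:1 hypothesis (Σ ratio = 4, N = 445):
  red: 445 × 1/4 = 111.25
  pink: 445 × 2/4 = 222.5
  white: 445 × 1/4 = 111.25
χ² = Σ (O − E)² / E
  red: (130 − 111.25)² / 111.25 = 3.1601
  pink: (200 − 222.5)² / 222.5 = 2.2753
  white: (115 − 111.25)² / 111.25 = 0.1264
χ² = 3.1601 + 2.2753 + 0.1264 = 5.5618 ≈ 5.562

5.562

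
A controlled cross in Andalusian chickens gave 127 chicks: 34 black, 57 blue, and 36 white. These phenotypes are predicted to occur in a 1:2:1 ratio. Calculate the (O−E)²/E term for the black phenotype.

Expected counts for N = 127 under a 1:2:1 ratio (total parts = 4):
  black: 127 × 1/4 = 31.75
  blue: 127 × 2/4 = 63.5
  white: 127 × 1/4 = 31.75
Contribution of black: (34 − 31.75)² / 31.75 = 0.1594

0.159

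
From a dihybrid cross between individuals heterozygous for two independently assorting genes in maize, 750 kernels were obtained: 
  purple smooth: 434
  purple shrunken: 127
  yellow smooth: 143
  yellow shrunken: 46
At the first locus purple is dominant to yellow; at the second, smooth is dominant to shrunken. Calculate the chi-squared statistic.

1.725

A dihybrid F₂ with independent assortment and complete dominance at both loci gives a 9:3:3:1 phenotypic ratio.
Under the 9:3:3:1 hypothesis (Σ ratio = 16, N = 750):
  purple smooth: 750 × 9/16 = 421.875
  purple shrunken: 750 × 3/16 = 140.625
  yellow smooth: 750 × 3/16 = 140.625
  yellow shrunken: 750 × 1/16 = 46.875
χ² = Σ (O − E)² / E
  purple smooth: (434 − 421.875)² / 421.875 = 0.3485
  purple shrunken: (127 − 140.625)² / 140.625 = 1.3201
  yellow smooth: (143 − 140.625)² / 140.625 = 0.0401
  yellow shrunken: (46 − 46.875)² / 46.875 = 0.0163
χ² = 0.3485 + 1.3201 + 0.0401 + 0.0163 = 1.725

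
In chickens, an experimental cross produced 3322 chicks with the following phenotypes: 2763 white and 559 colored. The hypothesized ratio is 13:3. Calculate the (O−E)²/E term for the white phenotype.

Total ratio parts = 16. Expected numbers out of 3322:
  white: 3322 × 13/16 = 2699.125
  colored: 3322 × 3/16 = 622.875
Contribution of white: (2763 − 2699.125)² / 2699.125 = 1.5116

1.512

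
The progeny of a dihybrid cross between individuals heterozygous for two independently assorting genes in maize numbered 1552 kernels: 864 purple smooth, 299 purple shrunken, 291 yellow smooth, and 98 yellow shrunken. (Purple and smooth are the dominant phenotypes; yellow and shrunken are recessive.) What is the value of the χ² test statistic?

A dihybrid F₂ with independent assortment and complete dominance at both loci gives a 9:3:3:1 phenotypic ratio.
Total ratio parts = 16. Expected numbers out of 1552:
  purple smooth: 1552 × 9/16 = 873
  purple shrunken: 1552 × 3/16 = 291
  yellow smooth: 1552 × 3/16 = 291
  yellow shrunken: 1552 × 1/16 = 97
χ² = Σ (O − E)² / E
  purple smooth: (864 − 873)² / 873 = 0.0928
  purple shrunken: (299 − 291)² / 291 = 0.2199
  yellow smooth: (291 − 291)² / 291 = 0.0000
  yellow shrunken: (98 − 97)² / 97 = 0.0103
χ² = 0.0928 + 0.2199 + 0.0000 + 0.0103 = 0.323

0.323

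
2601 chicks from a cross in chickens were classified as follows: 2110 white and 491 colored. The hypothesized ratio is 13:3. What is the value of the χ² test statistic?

0.028

Total ratio parts = 16. Expected numbers out of 2601:
  white: 2601 × 13/16 = 2113.3125
  colored: 2601 × 3/16 = 487.6875
χ² = Σ (O − E)² / E
  white: (2110 − 2113.3125)² / 2113.3125 = 0.0052
  colored: (491 − 487.6875)² / 487.6875 = 0.0225
χ² = 0.0052 + 0.0225 = 0.0277 ≈ 0.028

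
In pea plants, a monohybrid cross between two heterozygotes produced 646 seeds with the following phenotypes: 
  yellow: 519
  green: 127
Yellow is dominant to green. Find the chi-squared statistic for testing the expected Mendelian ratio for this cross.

9.827

For a monohybrid cross between heterozygotes with complete dominance, the expected phenotypic ratio is 3:1.
Total ratio parts = 4. Expected numbers out of 646:
  yellow: 646 × 3/4 = 484.5
  green: 646 × 1/4 = 161.5
χ² = Σ (O − E)² / E
  yellow: (519 − 484.5)² / 484.5 = 2.4567
  green: (127 − 161.5)² / 161.5 = 7.3700
χ² = 2.4567 + 7.3700 = 9.8267 ≈ 9.827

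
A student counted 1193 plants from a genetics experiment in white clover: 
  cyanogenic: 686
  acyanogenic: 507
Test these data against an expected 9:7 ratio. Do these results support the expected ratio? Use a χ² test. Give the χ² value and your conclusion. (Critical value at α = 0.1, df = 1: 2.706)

Expected counts for N = 1193 under a 9:7 ratio (total parts = 16):
  cyanogenic: 1193 × 9/16 = 671.0625
  acyanogenic: 1193 × 7/16 = 521.9375
χ² = Σ (O − E)² / E
  cyanogenic: (686 − 671.0625)² / 671.0625 = 0.3325
  acyanogenic: (507 − 521.9375)² / 521.9375 = 0.4275
χ² = 0.3325 + 0.4275 = 0.760
Degrees of freedom = 2 − 1 = 1; critical value at α = 0.1 is 2.706.
Since 0.760 < 2.706, we fail to reject the null hypothesis — the data are consistent with the 9:7 ratio.

0.760; consistent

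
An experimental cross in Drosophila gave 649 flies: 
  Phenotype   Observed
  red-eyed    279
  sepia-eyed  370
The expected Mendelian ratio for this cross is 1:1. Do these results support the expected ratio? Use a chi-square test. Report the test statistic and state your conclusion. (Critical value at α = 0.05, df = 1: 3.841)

12.760; not consistent

Under the 1:1 hypothesis (Σ ratio = 2, N = 649):
  red-eyed: 649 × 1/2 = 324.5
  sepia-eyed: 649 × 1/2 = 324.5
χ² = Σ (O − E)² / E
  red-eyed: (279 − 324.5)² / 324.5 = 6.3798
  sepia-eyed: (370 − 324.5)² / 324.5 = 6.3798
χ² = 6.3798 + 6.3798 = 12.7596 ≈ 12.760
Degrees of freedom = 2 − 1 = 1; critical value at α = 0.05 is 3.841.
Since 12.760 > 3.841, we reject the null hypothesis — the data do not fit the 1:1 ratio.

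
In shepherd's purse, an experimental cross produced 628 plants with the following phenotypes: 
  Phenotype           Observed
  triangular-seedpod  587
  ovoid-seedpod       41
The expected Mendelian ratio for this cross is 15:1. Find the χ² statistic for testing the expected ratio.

0.083

Expected counts for N = 628 under a 15:1 ratio (total parts = 16):
  triangular-seedpod: 628 × 15/16 = 588.75
  ovoid-seedpod: 628 × 1/16 = 39.25
χ² = Σ (O − E)² / E
  triangular-seedpod: (587 − 588.75)² / 588.75 = 0.0052
  ovoid-seedpod: (41 − 39.25)² / 39.25 = 0.0780
χ² = 0.0052 + 0.0780 = 0.0832 ≈ 0.083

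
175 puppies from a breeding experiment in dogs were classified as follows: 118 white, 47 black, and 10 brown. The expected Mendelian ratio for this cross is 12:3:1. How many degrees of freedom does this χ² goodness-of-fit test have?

2

A goodness-of-fit test with 3 phenotype classes has df = 3 − 1 = 2.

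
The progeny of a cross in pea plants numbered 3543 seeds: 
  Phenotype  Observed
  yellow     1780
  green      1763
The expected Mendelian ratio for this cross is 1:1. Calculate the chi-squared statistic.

0.082

Total ratio parts = 2. Expected numbers out of 3543:
  yellow: 3543 × 1/2 = 1771.5
  green: 3543 × 1/2 = 1771.5
χ² = Σ (O − E)² / E
  yellow: (1780 − 1771.5)² / 1771.5 = 0.0408
  green: (1763 − 1771.5)² / 1771.5 = 0.0408
χ² = 0.0408 + 0.0408 = 0.0816 ≈ 0.082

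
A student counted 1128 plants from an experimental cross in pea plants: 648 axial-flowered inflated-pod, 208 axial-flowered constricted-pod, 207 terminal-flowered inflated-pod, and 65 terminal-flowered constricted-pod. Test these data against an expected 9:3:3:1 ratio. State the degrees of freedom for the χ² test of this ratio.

A goodness-of-fit test with 4 phenotype classes has df = 4 − 1 = 3.

3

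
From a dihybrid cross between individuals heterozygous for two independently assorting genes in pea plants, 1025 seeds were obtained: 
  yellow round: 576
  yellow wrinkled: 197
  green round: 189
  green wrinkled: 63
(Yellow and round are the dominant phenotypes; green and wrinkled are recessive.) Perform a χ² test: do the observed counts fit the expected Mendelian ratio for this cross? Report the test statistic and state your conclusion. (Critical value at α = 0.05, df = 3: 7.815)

0.192; consistent

A dihybrid F₂ with independent assortment and complete dominance at both loci gives a 9:3:3:1 phenotypic ratio.
The 9:3:3:1 ratio has 16 parts, so with N = 1025 the expected counts are:
  yellow round: 1025 × 9/16 = 576.5625
  yellow wrinkled: 1025 × 3/16 = 192.1875
  green round: 1025 × 3/16 = 192.1875
  green wrinkled: 1025 × 1/16 = 64.0625
χ² = Σ (O − E)² / E
  yellow round: (576 − 576.5625)² / 576.5625 = 0.0005
  yellow wrinkled: (197 − 192.1875)² / 192.1875 = 0.1205
  green round: (189 − 192.1875)² / 192.1875 = 0.0529
  green wrinkled: (63 − 64.0625)² / 64.0625 = 0.0176
χ² = 0.0005 + 0.1205 + 0.0529 + 0.0176 = 0.1915 ≈ 0.192
Degrees of freedom = 4 − 1 = 3; critical value at α = 0.05 is 7.815.
Since 0.192 < 7.815, we fail to reject the null hypothesis — the data are consistent with the 9:3:3:1 ratio.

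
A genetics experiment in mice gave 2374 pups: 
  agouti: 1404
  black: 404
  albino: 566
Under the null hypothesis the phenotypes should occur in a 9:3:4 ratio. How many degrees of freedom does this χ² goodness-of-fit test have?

2

A goodness-of-fit test with 3 phenotype classes has df = 3 − 1 = 2.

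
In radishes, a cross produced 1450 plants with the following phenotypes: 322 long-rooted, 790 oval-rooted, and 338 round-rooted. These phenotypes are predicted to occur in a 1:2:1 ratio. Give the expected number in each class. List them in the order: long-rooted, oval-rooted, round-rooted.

Under the 1:2:1 hypothesis (Σ ratio = 4, N = 1450):
  long-rooted: 1450 × 1/4 = 362.5
  oval-rooted: 1450 × 2/4 = 725
  round-rooted: 1450 × 1/4 = 362.5

362.5, 725, 362.5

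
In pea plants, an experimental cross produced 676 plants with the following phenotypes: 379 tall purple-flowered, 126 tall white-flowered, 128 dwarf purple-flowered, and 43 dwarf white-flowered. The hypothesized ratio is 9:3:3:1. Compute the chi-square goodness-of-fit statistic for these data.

Total ratio parts = 16. Expected numbers out of 676:
  tall purple-flowered: 676 × 9/16 = 380.25
  tall white-flowered: 676 × 3/16 = 126.75
  dwarf purple-flowered: 676 × 3/16 = 126.75
  dwarf white-flowered: 676 × 1/16 = 42.25
χ² = Σ (O − E)² / E
  tall purple-flowered: (379 − 380.25)² / 380.25 = 0.0041
  tall white-flowered: (126 − 126.75)² / 126.75 = 0.0044
  dwarf purple-flowered: (128 − 126.75)² / 126.75 = 0.0123
  dwarf white-flowered: (43 − 42.25)² / 42.25 = 0.0133
χ² = 0.0041 + 0.0044 + 0.0123 + 0.0133 = 0.0341 ≈ 0.034

0.034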